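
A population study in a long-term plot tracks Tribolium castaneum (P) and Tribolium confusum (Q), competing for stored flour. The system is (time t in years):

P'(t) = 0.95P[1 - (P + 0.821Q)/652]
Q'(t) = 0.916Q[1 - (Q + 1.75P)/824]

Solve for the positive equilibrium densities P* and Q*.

P* ≈ 56.1, Q* ≈ 726

Setting both brackets to zero gives the nullclines P + 0.821Q = 652 and 1.75P + Q = 824.
Substituting Q = 824 - 1.75P into the first: P(1 - 0.821·1.75) = 652 - 0.821·824.
So P* = -24.5/-0.437 = 56.1, and then Q* = 824 - 1.75·56.1 = 726.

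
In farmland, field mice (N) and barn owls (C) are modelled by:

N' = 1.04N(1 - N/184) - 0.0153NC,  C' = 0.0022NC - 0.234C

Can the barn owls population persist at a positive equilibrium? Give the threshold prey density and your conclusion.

Threshold N = 106; K > 106, so yes, the predator persists.

The predator equation gives dC/dt > 0 only when N > 0.234/0.0022 = 106.
Without the predator, N → K = 184. Since 184 > 106, the predator can invade and persist.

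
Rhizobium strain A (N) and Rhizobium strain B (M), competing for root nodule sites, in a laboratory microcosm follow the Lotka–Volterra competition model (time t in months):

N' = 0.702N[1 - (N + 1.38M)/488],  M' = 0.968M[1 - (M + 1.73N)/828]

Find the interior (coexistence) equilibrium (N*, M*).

Setting both brackets to zero gives the nullclines N + 1.38M = 488 and 1.73N + M = 828.
Substituting M = 828 - 1.73N into the first: N(1 - 1.38·1.73) = 488 - 1.38·828.
So N* = -655/-1.39 = 472, and then M* = 828 - 1.73·472 = 11.7.

N* ≈ 472, M* ≈ 11.7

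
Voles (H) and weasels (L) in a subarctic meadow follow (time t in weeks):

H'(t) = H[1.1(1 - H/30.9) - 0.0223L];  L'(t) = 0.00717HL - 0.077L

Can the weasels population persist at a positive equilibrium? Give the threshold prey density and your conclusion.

Threshold H = 10.7; K > 10.7, so yes, the predator persists.

The predator equation gives dL/dt > 0 only when H > 0.077/0.00717 = 10.7.
Without the predator, H → K = 30.9. Since 30.9 > 10.7, the predator can invade and persist.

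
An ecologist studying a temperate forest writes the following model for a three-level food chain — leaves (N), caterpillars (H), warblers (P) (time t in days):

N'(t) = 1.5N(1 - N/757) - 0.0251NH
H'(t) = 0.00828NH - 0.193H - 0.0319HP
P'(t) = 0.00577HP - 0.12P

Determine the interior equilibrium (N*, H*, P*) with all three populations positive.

From dP/dt = 0: 0.00577H* = 0.12, so H* = 20.8.
From dN/dt = 0: 1.5(1 - N*/757) = 0.0251·20.8, giving N* = 757·(1 - 0.348) = 494.
From dH/dt = 0: 0.00828·494 - 0.193 = 0.0319P*, so P* = 3.89/0.0319 = 122.

N* ≈ 494, H* ≈ 20.8, P* ≈ 122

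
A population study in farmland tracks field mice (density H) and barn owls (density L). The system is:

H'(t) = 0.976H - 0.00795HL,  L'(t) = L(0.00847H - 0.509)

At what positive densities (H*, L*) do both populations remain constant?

Set dL/dt = 0 with L > 0: 0.00847H - 0.509 = 0, so H* = 0.509/0.00847 = 60.1.
Set dH/dt = 0 with H > 0: 0.976 - 0.00795L = 0, so L* = 0.976/0.00795 = 123.

H* ≈ 60.1, L* ≈ 123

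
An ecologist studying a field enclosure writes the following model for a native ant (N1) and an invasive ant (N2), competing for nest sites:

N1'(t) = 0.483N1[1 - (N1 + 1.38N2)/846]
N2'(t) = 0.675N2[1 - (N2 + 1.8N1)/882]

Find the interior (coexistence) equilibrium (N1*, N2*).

Setting both brackets to zero gives the nullclines N1 + 1.38N2 = 846 and 1.8N1 + N2 = 882.
Substituting N2 = 882 - 1.8N1 into the first: N1(1 - 1.38·1.8) = 846 - 1.38·882.
So N1* = -371/-1.48 = 250, and then N2* = 882 - 1.8·250 = 432.

N1* ≈ 250, N2* ≈ 432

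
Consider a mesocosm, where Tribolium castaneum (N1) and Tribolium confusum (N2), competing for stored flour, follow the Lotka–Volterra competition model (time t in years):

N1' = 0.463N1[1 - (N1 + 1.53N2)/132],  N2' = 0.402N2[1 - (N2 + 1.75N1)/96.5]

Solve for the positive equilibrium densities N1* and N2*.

Setting both brackets to zero gives the nullclines N1 + 1.53N2 = 132 and 1.75N1 + N2 = 96.5.
Substituting N2 = 96.5 - 1.75N1 into the first: N1(1 - 1.53·1.75) = 132 - 1.53·96.5.
So N1* = -15.6/-1.68 = 9.33, and then N2* = 96.5 - 1.75·9.33 = 80.2.

N1* ≈ 9.33, N2* ≈ 80.2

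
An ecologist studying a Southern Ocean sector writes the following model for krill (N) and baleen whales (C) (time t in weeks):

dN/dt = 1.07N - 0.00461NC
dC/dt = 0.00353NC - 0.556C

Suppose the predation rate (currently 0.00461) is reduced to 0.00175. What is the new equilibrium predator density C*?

At the interior fixed point, setting dN/dt = 0 with N > 0 fixes C* = (prey growth rate)/(NC coefficient) — independent of the other coefficients.
With the change, C* = 1.07/0.00175 = 611; it rises from 232.

C* ≈ 611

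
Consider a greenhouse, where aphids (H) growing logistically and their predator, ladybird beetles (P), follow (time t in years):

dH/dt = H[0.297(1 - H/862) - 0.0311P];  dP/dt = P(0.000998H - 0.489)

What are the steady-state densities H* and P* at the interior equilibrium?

From dP/dt = 0 with P > 0: 0.000998H* = 0.489, so H* = 490.
Substitute into dH/dt = 0: 0.297(1 - 490/862) = 0.0311P*.
The bracket is 0.432, giving P* = 0.128/0.0311 = 4.12.

H* ≈ 490, P* ≈ 4.12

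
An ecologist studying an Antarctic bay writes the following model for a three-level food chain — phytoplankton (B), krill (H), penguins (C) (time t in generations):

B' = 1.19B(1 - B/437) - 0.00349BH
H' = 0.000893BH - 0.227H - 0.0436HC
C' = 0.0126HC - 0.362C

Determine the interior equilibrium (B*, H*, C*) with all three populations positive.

From dC/dt = 0: 0.0126H* = 0.362, so H* = 28.7.
From dB/dt = 0: 1.19(1 - B*/437) = 0.00349·28.7, giving B* = 437·(1 - 0.0843) = 400.
From dH/dt = 0: 0.000893·400 - 0.227 = 0.0436C*, so C* = 0.13/0.0436 = 2.99.

B* ≈ 400, H* ≈ 28.7, C* ≈ 2.99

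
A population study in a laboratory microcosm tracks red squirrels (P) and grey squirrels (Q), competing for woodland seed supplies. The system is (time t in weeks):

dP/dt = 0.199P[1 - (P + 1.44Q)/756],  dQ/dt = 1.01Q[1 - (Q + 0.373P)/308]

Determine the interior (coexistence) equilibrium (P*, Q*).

Setting both brackets to zero gives the nullclines P + 1.44Q = 756 and 0.373P + Q = 308.
Substituting Q = 308 - 0.373P into the first: P(1 - 1.44·0.373) = 756 - 1.44·308.
So P* = 312/0.463 = 675, and then Q* = 308 - 0.373·675 = 56.2.

P* ≈ 675, Q* ≈ 56.2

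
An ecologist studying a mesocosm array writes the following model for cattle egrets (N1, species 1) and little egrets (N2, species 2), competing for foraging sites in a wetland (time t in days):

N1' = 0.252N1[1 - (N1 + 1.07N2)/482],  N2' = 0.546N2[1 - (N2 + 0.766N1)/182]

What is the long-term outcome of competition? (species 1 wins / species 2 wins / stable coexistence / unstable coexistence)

species 1 excludes species 2

Compare the nullcline intercepts: K1/α12 = 482/1.07 = 450 > K2 = 182; K2/α21 = 182/0.766 = 238 < K1 = 482.
Since the inequalities point opposite ways, species 1 can invade but species 2 cannot.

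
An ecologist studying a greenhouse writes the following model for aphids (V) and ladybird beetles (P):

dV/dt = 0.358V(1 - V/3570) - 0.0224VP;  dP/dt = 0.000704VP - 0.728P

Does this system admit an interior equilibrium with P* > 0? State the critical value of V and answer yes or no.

Threshold V = 1030; K > 1030, so yes, the predator persists.

The predator equation gives dP/dt > 0 only when V > 0.728/0.000704 = 1030.
Without the predator, V → K = 3570. Since 3570 > 1030, the predator can invade and persist.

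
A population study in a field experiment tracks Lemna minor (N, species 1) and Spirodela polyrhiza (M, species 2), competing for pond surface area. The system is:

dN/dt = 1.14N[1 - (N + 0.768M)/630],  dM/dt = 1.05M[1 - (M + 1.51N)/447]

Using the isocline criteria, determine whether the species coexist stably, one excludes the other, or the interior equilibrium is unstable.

Compare the nullcline intercepts: K1/α12 = 630/0.768 = 820 > K2 = 447; K2/α21 = 447/1.51 = 296 < K1 = 630.
Since the inequalities point opposite ways, species 1 can invade but species 2 cannot.

species 1 excludes species 2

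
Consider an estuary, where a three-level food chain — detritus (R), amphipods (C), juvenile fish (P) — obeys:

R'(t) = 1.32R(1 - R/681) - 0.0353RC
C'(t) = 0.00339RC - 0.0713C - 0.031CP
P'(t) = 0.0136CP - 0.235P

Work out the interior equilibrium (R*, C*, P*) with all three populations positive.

From dP/dt = 0: 0.0136C* = 0.235, so C* = 17.3.
From dR/dt = 0: 1.32(1 - R*/681) = 0.0353·17.3, giving R* = 681·(1 - 0.462) = 366.
From dC/dt = 0: 0.00339·366 - 0.0713 = 0.031P*, so P* = 1.17/0.031 = 37.8.

R* ≈ 366, C* ≈ 17.3, P* ≈ 37.8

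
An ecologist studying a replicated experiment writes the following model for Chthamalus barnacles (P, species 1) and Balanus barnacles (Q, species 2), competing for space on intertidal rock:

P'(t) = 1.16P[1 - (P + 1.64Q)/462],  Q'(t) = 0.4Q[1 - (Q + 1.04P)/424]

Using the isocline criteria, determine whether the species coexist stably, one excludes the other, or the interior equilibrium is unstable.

Compare the nullcline intercepts: K1/α12 = 462/1.64 = 282 < K2 = 424; K2/α21 = 424/1.04 = 408 < K1 = 462.
Since both are reversed, neither can invade when rare; the interior point is a saddle.

unstable coexistence (outcome depends on initial conditions)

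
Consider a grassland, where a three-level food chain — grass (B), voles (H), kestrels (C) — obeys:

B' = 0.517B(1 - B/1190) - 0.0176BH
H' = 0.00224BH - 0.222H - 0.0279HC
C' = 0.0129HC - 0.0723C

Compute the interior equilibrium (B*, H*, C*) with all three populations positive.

From dC/dt = 0: 0.0129H* = 0.0723, so H* = 5.6.
From dB/dt = 0: 0.517(1 - B*/1190) = 0.0176·5.6, giving B* = 1190·(1 - 0.191) = 963.
From dH/dt = 0: 0.00224·963 - 0.222 = 0.0279C*, so C* = 1.94/0.0279 = 69.4.

B* ≈ 963, H* ≈ 5.6, C* ≈ 69.4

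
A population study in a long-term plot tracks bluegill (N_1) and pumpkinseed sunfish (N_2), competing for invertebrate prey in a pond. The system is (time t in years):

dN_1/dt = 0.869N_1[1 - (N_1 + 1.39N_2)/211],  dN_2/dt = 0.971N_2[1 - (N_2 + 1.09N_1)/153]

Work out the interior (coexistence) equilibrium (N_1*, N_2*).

Setting both brackets to zero gives the nullclines N_1 + 1.39N_2 = 211 and 1.09N_1 + N_2 = 153.
Substituting N_2 = 153 - 1.09N_1 into the first: N_1(1 - 1.39·1.09) = 211 - 1.39·153.
So N_1* = -1.67/-0.515 = 3.24, and then N_2* = 153 - 1.09·3.24 = 149.

N_1* ≈ 3.24, N_2* ≈ 149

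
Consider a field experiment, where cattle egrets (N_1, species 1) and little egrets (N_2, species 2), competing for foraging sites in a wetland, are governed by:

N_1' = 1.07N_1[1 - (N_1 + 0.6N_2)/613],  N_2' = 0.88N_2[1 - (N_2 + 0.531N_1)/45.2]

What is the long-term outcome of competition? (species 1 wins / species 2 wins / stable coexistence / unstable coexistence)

species 1 excludes species 2

Compare the nullcline intercepts: K1/α12 = 613/0.6 = 1020 > K2 = 45.2; K2/α21 = 45.2/0.531 = 85.1 < K1 = 613.
Since the inequalities point opposite ways, species 1 can invade but species 2 cannot.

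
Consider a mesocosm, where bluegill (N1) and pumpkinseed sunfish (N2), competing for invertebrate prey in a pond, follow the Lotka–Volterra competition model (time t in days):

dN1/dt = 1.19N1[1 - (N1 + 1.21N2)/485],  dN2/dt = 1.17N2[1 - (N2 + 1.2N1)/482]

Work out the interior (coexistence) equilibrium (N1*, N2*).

Setting both brackets to zero gives the nullclines N1 + 1.21N2 = 485 and 1.2N1 + N2 = 482.
Substituting N2 = 482 - 1.2N1 into the first: N1(1 - 1.21·1.2) = 485 - 1.21·482.
So N1* = -98.2/-0.452 = 217, and then N2* = 482 - 1.2·217 = 221.

N1* ≈ 217, N2* ≈ 221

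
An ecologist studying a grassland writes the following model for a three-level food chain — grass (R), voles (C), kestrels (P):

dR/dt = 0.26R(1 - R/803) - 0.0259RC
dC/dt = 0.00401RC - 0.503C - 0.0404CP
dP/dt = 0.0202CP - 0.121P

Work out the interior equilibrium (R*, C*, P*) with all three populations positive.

From dP/dt = 0: 0.0202C* = 0.121, so C* = 5.99.
From dR/dt = 0: 0.26(1 - R*/803) = 0.0259·5.99, giving R* = 803·(1 - 0.597) = 324.
From dC/dt = 0: 0.00401·324 - 0.503 = 0.0404P*, so P* = 0.796/0.0404 = 19.7.

R* ≈ 324, C* ≈ 5.99, P* ≈ 19.7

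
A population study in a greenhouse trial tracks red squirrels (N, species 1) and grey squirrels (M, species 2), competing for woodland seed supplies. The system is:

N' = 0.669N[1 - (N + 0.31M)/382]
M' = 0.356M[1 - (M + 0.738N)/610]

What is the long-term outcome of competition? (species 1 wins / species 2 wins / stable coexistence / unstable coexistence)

Compare the nullcline intercepts: K1/α12 = 382/0.31 = 1230 > K2 = 610; K2/α21 = 610/0.738 = 827 > K1 = 382.
Since both inequalities hold, each species can invade when rare, so the interior equilibrium is stable.

stable coexistence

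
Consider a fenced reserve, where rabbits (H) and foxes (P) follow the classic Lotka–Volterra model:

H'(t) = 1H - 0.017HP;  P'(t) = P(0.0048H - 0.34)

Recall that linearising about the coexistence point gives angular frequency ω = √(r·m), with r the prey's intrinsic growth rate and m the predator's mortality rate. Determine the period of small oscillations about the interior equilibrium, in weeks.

Here r = 1 and m = 0.34, so r·m = 0.34.
ω = √0.34 = 0.583 per week, hence T = 2π/ω ≈ 10.8 weeks.

T ≈ 10.8 weeks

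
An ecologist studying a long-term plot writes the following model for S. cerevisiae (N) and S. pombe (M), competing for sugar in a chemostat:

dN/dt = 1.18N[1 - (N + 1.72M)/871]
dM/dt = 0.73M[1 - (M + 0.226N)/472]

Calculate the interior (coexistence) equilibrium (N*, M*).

Setting both brackets to zero gives the nullclines N + 1.72M = 871 and 0.226N + M = 472.
Substituting M = 472 - 0.226N into the first: N(1 - 1.72·0.226) = 871 - 1.72·472.
So N* = 59.2/0.611 = 96.8, and then M* = 472 - 0.226·96.8 = 450.

N* ≈ 96.8, M* ≈ 450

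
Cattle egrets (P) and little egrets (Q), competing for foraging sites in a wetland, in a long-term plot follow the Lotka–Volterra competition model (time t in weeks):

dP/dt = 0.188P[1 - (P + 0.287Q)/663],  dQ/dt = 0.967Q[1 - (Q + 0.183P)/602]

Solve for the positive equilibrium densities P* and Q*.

Setting both brackets to zero gives the nullclines P + 0.287Q = 663 and 0.183P + Q = 602.
Substituting Q = 602 - 0.183P into the first: P(1 - 0.287·0.183) = 663 - 0.287·602.
So P* = 490/0.947 = 517, and then Q* = 602 - 0.183·517 = 507.

P* ≈ 517, Q* ≈ 507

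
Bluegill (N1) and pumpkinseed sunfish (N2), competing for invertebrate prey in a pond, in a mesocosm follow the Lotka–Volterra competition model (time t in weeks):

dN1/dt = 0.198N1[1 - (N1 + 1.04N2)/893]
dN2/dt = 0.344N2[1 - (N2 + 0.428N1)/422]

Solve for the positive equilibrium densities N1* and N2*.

Setting both brackets to zero gives the nullclines N1 + 1.04N2 = 893 and 0.428N1 + N2 = 422.
Substituting N2 = 422 - 0.428N1 into the first: N1(1 - 1.04·0.428) = 893 - 1.04·422.
So N1* = 454/0.555 = 818, and then N2* = 422 - 0.428·818 = 71.7.

N1* ≈ 818, N2* ≈ 71.7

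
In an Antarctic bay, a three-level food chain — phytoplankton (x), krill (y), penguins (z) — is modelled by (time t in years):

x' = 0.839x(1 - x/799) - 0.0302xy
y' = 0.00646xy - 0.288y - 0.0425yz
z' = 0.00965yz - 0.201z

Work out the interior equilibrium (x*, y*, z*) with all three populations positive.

x* ≈ 200, y* ≈ 20.8, z* ≈ 23.6

From dz/dt = 0: 0.00965y* = 0.201, so y* = 20.8.
From dx/dt = 0: 0.839(1 - x*/799) = 0.0302·20.8, giving x* = 799·(1 - 0.75) = 200.
From dy/dt = 0: 0.00646·200 - 0.288 = 0.0425z*, so z* = 1/0.0425 = 23.6.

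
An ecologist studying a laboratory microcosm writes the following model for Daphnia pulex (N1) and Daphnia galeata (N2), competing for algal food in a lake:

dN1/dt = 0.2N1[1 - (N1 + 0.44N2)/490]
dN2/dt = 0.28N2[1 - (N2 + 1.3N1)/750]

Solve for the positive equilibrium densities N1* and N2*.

Setting both brackets to zero gives the nullclines N1 + 0.44N2 = 490 and 1.3N1 + N2 = 750.
Substituting N2 = 750 - 1.3N1 into the first: N1(1 - 0.44·1.3) = 490 - 0.44·750.
So N1* = 160/0.428 = 374, and then N2* = 750 - 1.3·374 = 264.

N1* ≈ 374, N2* ≈ 264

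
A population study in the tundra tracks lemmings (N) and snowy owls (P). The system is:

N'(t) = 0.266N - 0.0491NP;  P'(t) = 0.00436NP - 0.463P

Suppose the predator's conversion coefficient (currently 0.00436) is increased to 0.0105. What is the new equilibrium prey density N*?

N* ≈ 44.1

At the interior fixed point, setting dP/dt = 0 with P > 0 fixes N* = (predator death rate)/(NP coefficient) — independent of the other coefficients.
With the change, N* = 0.463/0.0105 = 44.1; it falls from 106.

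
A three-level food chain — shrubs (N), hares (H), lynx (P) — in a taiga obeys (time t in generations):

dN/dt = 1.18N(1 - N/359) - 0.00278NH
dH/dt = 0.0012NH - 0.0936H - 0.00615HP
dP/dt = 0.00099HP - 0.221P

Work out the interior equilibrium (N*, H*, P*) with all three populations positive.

From dP/dt = 0: 0.00099H* = 0.221, so H* = 223.
From dN/dt = 0: 1.18(1 - N*/359) = 0.00278·223, giving N* = 359·(1 - 0.526) = 170.
From dH/dt = 0: 0.0012·170 - 0.0936 = 0.00615P*, so P* = 0.111/0.00615 = 18.

N* ≈ 170, H* ≈ 223, P* ≈ 18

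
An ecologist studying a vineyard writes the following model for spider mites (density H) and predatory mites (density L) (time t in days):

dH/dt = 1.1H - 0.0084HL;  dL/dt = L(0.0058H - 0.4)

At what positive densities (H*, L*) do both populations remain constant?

Set dL/dt = 0 with L > 0: 0.0058H - 0.4 = 0, so H* = 0.4/0.0058 = 69.
Set dH/dt = 0 with H > 0: 1.1 - 0.0084L = 0, so L* = 1.1/0.0084 = 131.

H* ≈ 69, L* ≈ 131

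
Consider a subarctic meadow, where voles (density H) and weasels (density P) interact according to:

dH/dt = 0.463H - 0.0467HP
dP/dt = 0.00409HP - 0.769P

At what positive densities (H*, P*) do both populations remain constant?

Set dP/dt = 0 with P > 0: 0.00409H - 0.769 = 0, so H* = 0.769/0.00409 = 188.
Set dH/dt = 0 with H > 0: 0.463 - 0.0467P = 0, so P* = 0.463/0.0467 = 9.91.

H* ≈ 188, P* ≈ 9.91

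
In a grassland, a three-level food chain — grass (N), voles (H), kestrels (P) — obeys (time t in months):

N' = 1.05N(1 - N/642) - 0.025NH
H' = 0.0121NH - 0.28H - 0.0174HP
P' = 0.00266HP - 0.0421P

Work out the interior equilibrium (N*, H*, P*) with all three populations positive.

N* ≈ 400, H* ≈ 15.8, P* ≈ 262

From dP/dt = 0: 0.00266H* = 0.0421, so H* = 15.8.
From dN/dt = 0: 1.05(1 - N*/642) = 0.025·15.8, giving N* = 642·(1 - 0.377) = 400.
From dH/dt = 0: 0.0121·400 - 0.28 = 0.0174P*, so P* = 4.56/0.0174 = 262.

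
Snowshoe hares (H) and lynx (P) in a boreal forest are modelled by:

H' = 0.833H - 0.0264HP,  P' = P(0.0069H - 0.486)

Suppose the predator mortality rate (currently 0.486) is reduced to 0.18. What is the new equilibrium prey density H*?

H* ≈ 26.1

At the interior fixed point, setting dP/dt = 0 with P > 0 fixes H* = (predator death rate)/(HP coefficient) — independent of the other coefficients.
With the change, H* = 0.18/0.0069 = 26.1; it falls from 70.4.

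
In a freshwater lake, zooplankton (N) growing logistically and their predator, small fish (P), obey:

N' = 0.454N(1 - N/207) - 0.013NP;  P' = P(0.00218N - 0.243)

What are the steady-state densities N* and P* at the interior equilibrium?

N* ≈ 111, P* ≈ 16.1

From dP/dt = 0 with P > 0: 0.00218N* = 0.243, so N* = 111.
Substitute into dN/dt = 0: 0.454(1 - 111/207) = 0.013P*.
The bracket is 0.462, giving P* = 0.21/0.013 = 16.1.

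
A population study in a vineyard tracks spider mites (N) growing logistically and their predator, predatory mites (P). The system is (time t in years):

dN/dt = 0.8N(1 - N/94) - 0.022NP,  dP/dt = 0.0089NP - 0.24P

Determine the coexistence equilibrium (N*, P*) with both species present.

From dP/dt = 0 with P > 0: 0.0089N* = 0.24, so N* = 27.
Substitute into dN/dt = 0: 0.8(1 - 27/94) = 0.022P*.
The bracket is 0.713, giving P* = 0.57/0.022 = 25.9.

N* ≈ 27, P* ≈ 25.9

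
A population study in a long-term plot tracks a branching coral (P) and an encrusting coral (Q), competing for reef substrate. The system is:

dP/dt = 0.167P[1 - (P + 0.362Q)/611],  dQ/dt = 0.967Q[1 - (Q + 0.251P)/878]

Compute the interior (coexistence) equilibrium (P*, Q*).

P* ≈ 322, Q* ≈ 797

Setting both brackets to zero gives the nullclines P + 0.362Q = 611 and 0.251P + Q = 878.
Substituting Q = 878 - 0.251P into the first: P(1 - 0.362·0.251) = 611 - 0.362·878.
So P* = 293/0.909 = 322, and then Q* = 878 - 0.251·322 = 797.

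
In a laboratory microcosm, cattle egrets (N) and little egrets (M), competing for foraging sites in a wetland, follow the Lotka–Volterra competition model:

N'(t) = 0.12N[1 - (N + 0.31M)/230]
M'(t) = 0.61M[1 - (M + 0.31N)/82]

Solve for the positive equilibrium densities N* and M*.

N* ≈ 226, M* ≈ 11.8

Setting both brackets to zero gives the nullclines N + 0.31M = 230 and 0.31N + M = 82.
Substituting M = 82 - 0.31N into the first: N(1 - 0.31·0.31) = 230 - 0.31·82.
So N* = 205/0.904 = 226, and then M* = 82 - 0.31·226 = 11.8.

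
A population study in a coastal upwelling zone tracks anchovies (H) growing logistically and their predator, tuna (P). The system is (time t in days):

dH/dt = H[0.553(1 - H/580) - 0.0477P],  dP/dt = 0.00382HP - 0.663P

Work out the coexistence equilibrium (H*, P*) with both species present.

H* ≈ 174, P* ≈ 8.12

From dP/dt = 0 with P > 0: 0.00382H* = 0.663, so H* = 174.
Substitute into dH/dt = 0: 0.553(1 - 174/580) = 0.0477P*.
The bracket is 0.701, giving P* = 0.388/0.0477 = 8.12.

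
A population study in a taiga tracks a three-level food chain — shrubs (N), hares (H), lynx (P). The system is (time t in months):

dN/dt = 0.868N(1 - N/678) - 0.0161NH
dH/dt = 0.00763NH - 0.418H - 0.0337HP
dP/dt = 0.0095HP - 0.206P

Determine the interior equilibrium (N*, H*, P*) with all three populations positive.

From dP/dt = 0: 0.0095H* = 0.206, so H* = 21.7.
From dN/dt = 0: 0.868(1 - N*/678) = 0.0161·21.7, giving N* = 678·(1 - 0.402) = 405.
From dH/dt = 0: 0.00763·405 - 0.418 = 0.0337P*, so P* = 2.67/0.0337 = 79.4.

N* ≈ 405, H* ≈ 21.7, P* ≈ 79.4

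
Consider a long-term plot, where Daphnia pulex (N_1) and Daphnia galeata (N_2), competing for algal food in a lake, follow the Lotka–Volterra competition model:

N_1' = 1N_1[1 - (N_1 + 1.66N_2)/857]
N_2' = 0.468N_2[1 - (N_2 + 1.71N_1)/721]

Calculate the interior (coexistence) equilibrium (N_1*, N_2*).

N_1* ≈ 185, N_2* ≈ 405

Setting both brackets to zero gives the nullclines N_1 + 1.66N_2 = 857 and 1.71N_1 + N_2 = 721.
Substituting N_2 = 721 - 1.71N_1 into the first: N_1(1 - 1.66·1.71) = 857 - 1.66·721.
So N_1* = -340/-1.84 = 185, and then N_2* = 721 - 1.71·185 = 405.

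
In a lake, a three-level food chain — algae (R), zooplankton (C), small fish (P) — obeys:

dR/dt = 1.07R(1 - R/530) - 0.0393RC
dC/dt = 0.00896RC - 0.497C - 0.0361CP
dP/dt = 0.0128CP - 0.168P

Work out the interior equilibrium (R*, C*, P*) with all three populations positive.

R* ≈ 275, C* ≈ 13.1, P* ≈ 54.4

From dP/dt = 0: 0.0128C* = 0.168, so C* = 13.1.
From dR/dt = 0: 1.07(1 - R*/530) = 0.0393·13.1, giving R* = 530·(1 - 0.482) = 275.
From dC/dt = 0: 0.00896·275 - 0.497 = 0.0361P*, so P* = 1.96/0.0361 = 54.4.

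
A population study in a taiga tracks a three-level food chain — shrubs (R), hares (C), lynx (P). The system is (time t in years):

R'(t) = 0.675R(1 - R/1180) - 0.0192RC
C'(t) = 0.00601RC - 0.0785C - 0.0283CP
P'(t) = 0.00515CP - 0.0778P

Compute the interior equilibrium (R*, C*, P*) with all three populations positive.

R* ≈ 673, C* ≈ 15.1, P* ≈ 140

From dP/dt = 0: 0.00515C* = 0.0778, so C* = 15.1.
From dR/dt = 0: 0.675(1 - R*/1180) = 0.0192·15.1, giving R* = 1180·(1 - 0.43) = 673.
From dC/dt = 0: 0.00601·673 - 0.0785 = 0.0283P*, so P* = 3.97/0.0283 = 140.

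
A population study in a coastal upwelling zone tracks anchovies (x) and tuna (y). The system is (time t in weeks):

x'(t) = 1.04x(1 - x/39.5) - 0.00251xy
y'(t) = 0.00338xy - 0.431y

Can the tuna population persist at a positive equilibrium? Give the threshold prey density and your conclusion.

The predator equation gives dy/dt > 0 only when x > 0.431/0.00338 = 128.
Without the predator, x → K = 39.5. Since 39.5 < 128, the predator cannot invade.

Threshold x = 128; K < 128, so no, the predator goes extinct.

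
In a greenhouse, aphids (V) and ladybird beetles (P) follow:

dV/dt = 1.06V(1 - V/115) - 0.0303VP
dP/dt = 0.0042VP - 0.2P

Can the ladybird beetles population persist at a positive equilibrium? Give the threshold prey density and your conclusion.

Threshold V = 47.6; K > 47.6, so yes, the predator persists.

The predator equation gives dP/dt > 0 only when V > 0.2/0.0042 = 47.6.
Without the predator, V → K = 115. Since 115 > 47.6, the predator can invade and persist.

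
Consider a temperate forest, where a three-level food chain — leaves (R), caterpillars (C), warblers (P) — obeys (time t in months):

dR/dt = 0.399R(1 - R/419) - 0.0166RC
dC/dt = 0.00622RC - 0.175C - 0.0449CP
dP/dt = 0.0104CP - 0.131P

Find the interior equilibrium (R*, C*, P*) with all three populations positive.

From dP/dt = 0: 0.0104C* = 0.131, so C* = 12.6.
From dR/dt = 0: 0.399(1 - R*/419) = 0.0166·12.6, giving R* = 419·(1 - 0.524) = 199.
From dC/dt = 0: 0.00622·199 - 0.175 = 0.0449P*, so P* = 1.07/0.0449 = 23.7.

R* ≈ 199, C* ≈ 12.6, P* ≈ 23.7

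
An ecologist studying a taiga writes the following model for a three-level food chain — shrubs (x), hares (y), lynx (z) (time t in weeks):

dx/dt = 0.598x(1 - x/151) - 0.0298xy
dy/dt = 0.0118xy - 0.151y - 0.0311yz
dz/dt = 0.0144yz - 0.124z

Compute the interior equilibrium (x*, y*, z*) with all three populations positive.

x* ≈ 86.2, y* ≈ 8.61, z* ≈ 27.9

From dz/dt = 0: 0.0144y* = 0.124, so y* = 8.61.
From dx/dt = 0: 0.598(1 - x*/151) = 0.0298·8.61, giving x* = 151·(1 - 0.429) = 86.2.
From dy/dt = 0: 0.0118·86.2 - 0.151 = 0.0311z*, so z* = 0.866/0.0311 = 27.9.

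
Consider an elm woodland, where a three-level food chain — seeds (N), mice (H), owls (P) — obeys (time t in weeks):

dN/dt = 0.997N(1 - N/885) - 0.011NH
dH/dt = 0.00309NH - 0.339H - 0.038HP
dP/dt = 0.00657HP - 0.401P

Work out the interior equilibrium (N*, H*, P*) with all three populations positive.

From dP/dt = 0: 0.00657H* = 0.401, so H* = 61.
From dN/dt = 0: 0.997(1 - N*/885) = 0.011·61, giving N* = 885·(1 - 0.673) = 289.
From dH/dt = 0: 0.00309·289 - 0.339 = 0.038P*, so P* = 0.554/0.038 = 14.6.

N* ≈ 289, H* ≈ 61, P* ≈ 14.6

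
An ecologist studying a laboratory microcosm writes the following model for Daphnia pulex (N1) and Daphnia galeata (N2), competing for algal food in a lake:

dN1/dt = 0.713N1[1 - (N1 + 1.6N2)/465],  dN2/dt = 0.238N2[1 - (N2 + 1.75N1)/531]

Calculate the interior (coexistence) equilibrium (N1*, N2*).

Setting both brackets to zero gives the nullclines N1 + 1.6N2 = 465 and 1.75N1 + N2 = 531.
Substituting N2 = 531 - 1.75N1 into the first: N1(1 - 1.6·1.75) = 465 - 1.6·531.
So N1* = -385/-1.8 = 214, and then N2* = 531 - 1.75·214 = 157.

N1* ≈ 214, N2* ≈ 157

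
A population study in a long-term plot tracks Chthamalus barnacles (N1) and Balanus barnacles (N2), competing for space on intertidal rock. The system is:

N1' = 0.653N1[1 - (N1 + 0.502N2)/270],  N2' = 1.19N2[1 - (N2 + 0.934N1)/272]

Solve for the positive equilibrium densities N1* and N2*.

N1* ≈ 251, N2* ≈ 37.3

Setting both brackets to zero gives the nullclines N1 + 0.502N2 = 270 and 0.934N1 + N2 = 272.
Substituting N2 = 272 - 0.934N1 into the first: N1(1 - 0.502·0.934) = 270 - 0.502·272.
So N1* = 133/0.531 = 251, and then N2* = 272 - 0.934·251 = 37.3.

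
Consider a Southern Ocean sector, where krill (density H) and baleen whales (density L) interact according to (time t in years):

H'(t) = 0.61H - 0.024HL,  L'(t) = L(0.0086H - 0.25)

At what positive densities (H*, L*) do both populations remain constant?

H* ≈ 29.1, L* ≈ 25.4

Set dL/dt = 0 with L > 0: 0.0086H - 0.25 = 0, so H* = 0.25/0.0086 = 29.1.
Set dH/dt = 0 with H > 0: 0.61 - 0.024L = 0, so L* = 0.61/0.024 = 25.4.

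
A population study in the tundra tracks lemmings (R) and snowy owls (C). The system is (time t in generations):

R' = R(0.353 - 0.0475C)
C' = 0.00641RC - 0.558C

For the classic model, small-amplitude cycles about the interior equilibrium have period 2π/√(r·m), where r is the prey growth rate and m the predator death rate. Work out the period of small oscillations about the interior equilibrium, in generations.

T ≈ 14.2 generations

Here r = 0.353 and m = 0.558, so r·m = 0.197.
ω = √0.197 = 0.444 per generation, hence T = 2π/ω ≈ 14.2 generations.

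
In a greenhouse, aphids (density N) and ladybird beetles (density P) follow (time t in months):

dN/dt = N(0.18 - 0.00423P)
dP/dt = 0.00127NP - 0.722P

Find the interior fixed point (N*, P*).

Set dP/dt = 0 with P > 0: 0.00127N - 0.722 = 0, so N* = 0.722/0.00127 = 569.
Set dN/dt = 0 with N > 0: 0.18 - 0.00423P = 0, so P* = 0.18/0.00423 = 42.6.

N* ≈ 569, P* ≈ 42.6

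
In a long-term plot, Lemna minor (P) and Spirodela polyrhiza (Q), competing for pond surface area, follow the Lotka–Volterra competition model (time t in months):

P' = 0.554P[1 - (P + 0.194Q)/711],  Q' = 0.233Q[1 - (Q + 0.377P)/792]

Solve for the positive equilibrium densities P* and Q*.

P* ≈ 601, Q* ≈ 565

Setting both brackets to zero gives the nullclines P + 0.194Q = 711 and 0.377P + Q = 792.
Substituting Q = 792 - 0.377P into the first: P(1 - 0.194·0.377) = 711 - 0.194·792.
So P* = 557/0.927 = 601, and then Q* = 792 - 0.377·601 = 565.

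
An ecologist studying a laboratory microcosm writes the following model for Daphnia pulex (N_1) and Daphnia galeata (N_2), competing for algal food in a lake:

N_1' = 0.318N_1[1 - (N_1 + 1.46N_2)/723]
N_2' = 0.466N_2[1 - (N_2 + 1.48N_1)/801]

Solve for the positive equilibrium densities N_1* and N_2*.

Setting both brackets to zero gives the nullclines N_1 + 1.46N_2 = 723 and 1.48N_1 + N_2 = 801.
Substituting N_2 = 801 - 1.48N_1 into the first: N_1(1 - 1.46·1.48) = 723 - 1.46·801.
So N_1* = -446/-1.16 = 385, and then N_2* = 801 - 1.48·385 = 232.

N_1* ≈ 385, N_2* ≈ 232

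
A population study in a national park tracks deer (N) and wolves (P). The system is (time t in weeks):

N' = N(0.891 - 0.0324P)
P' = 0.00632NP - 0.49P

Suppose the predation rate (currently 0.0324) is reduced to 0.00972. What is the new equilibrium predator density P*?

P* ≈ 91.7

At the interior fixed point, setting dN/dt = 0 with N > 0 fixes P* = (prey growth rate)/(NP coefficient) — independent of the other coefficients.
With the change, P* = 0.891/0.00972 = 91.7; it rises from 27.5.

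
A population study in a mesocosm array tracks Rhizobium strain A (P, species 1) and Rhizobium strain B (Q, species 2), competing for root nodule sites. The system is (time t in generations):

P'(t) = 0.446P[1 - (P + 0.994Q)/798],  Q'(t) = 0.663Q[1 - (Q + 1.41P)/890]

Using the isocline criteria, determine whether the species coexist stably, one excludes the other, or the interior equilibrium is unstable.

unstable coexistence (outcome depends on initial conditions)

Compare the nullcline intercepts: K1/α12 = 798/0.994 = 803 < K2 = 890; K2/α21 = 890/1.41 = 631 < K1 = 798.
Since both are reversed, neither can invade when rare; the interior point is a saddle.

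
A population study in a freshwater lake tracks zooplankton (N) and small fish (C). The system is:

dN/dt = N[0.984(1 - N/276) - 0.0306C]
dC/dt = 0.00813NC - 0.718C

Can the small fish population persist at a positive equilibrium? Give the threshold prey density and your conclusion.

Threshold N = 88.3; K > 88.3, so yes, the predator persists.

The predator equation gives dC/dt > 0 only when N > 0.718/0.00813 = 88.3.
Without the predator, N → K = 276. Since 276 > 88.3, the predator can invade and persist.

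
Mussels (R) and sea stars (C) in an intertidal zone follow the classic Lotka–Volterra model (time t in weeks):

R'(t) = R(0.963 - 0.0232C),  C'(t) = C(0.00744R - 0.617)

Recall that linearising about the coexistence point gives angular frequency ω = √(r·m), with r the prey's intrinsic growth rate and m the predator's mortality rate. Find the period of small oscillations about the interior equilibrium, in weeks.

T ≈ 8.15 weeks

Here r = 0.963 and m = 0.617, so r·m = 0.594.
ω = √0.594 = 0.771 per week, hence T = 2π/ω ≈ 8.15 weeks.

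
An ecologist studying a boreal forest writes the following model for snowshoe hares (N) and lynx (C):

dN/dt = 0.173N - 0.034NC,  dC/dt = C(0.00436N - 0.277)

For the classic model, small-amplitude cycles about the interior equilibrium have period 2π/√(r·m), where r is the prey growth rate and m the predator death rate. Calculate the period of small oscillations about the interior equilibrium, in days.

Here r = 0.173 and m = 0.277, so r·m = 0.0479.
ω = √0.0479 = 0.219 per day, hence T = 2π/ω ≈ 28.7 days.

T ≈ 28.7 days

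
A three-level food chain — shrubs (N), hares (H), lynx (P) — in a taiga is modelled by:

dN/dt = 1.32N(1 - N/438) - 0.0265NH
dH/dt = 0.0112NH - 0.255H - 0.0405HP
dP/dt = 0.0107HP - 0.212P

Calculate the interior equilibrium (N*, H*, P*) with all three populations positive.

N* ≈ 264, H* ≈ 19.8, P* ≈ 66.7

From dP/dt = 0: 0.0107H* = 0.212, so H* = 19.8.
From dN/dt = 0: 1.32(1 - N*/438) = 0.0265·19.8, giving N* = 438·(1 - 0.398) = 264.
From dH/dt = 0: 0.0112·264 - 0.255 = 0.0405P*, so P* = 2.7/0.0405 = 66.7.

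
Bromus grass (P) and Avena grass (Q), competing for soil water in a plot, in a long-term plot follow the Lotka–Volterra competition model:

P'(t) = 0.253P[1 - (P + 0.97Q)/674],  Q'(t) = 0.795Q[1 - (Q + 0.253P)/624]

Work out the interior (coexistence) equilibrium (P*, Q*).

Setting both brackets to zero gives the nullclines P + 0.97Q = 674 and 0.253P + Q = 624.
Substituting Q = 624 - 0.253P into the first: P(1 - 0.97·0.253) = 674 - 0.97·624.
So P* = 68.7/0.755 = 91.1, and then Q* = 624 - 0.253·91.1 = 601.

P* ≈ 91.1, Q* ≈ 601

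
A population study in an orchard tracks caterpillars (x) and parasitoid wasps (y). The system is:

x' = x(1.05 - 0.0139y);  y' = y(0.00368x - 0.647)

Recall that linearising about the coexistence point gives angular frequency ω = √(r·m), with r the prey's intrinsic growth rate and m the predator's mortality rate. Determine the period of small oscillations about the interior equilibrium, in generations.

T ≈ 7.62 generations

Here r = 1.05 and m = 0.647, so r·m = 0.679.
ω = √0.679 = 0.824 per generation, hence T = 2π/ω ≈ 7.62 generations.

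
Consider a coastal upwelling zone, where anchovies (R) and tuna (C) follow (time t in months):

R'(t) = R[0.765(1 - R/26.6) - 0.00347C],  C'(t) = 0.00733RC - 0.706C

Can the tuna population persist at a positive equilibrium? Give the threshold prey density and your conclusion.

The predator equation gives dC/dt > 0 only when R > 0.706/0.00733 = 96.3.
Without the predator, R → K = 26.6. Since 26.6 < 96.3, the predator cannot invade.

Threshold R = 96.3; K < 96.3, so no, the predator goes extinct.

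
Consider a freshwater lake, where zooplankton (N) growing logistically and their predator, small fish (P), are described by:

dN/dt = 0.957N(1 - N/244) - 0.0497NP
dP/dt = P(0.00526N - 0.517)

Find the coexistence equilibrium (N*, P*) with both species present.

From dP/dt = 0 with P > 0: 0.00526N* = 0.517, so N* = 98.3.
Substitute into dN/dt = 0: 0.957(1 - 98.3/244) = 0.0497P*.
The bracket is 0.597, giving P* = 0.571/0.0497 = 11.5.

N* ≈ 98.3, P* ≈ 11.5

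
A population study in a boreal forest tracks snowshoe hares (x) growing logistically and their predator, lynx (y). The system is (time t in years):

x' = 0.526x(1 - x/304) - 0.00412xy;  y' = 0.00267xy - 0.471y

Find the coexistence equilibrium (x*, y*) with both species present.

From dy/dt = 0 with y > 0: 0.00267x* = 0.471, so x* = 176.
Substitute into dx/dt = 0: 0.526(1 - 176/304) = 0.00412y*.
The bracket is 0.42, giving y* = 0.221/0.00412 = 53.6.

x* ≈ 176, y* ≈ 53.6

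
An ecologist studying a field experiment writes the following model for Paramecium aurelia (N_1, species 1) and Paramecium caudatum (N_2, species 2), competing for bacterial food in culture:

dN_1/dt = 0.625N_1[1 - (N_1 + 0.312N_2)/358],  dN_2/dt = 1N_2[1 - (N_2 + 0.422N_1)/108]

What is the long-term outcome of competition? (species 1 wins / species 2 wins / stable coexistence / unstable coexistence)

species 1 excludes species 2

Compare the nullcline intercepts: K1/α12 = 358/0.312 = 1150 > K2 = 108; K2/α21 = 108/0.422 = 256 < K1 = 358.
Since the inequalities point opposite ways, species 1 can invade but species 2 cannot.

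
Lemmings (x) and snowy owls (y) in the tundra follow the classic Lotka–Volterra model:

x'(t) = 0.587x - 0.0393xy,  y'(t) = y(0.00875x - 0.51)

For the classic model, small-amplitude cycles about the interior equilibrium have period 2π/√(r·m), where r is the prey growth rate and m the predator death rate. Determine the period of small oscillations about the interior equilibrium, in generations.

Here r = 0.587 and m = 0.51, so r·m = 0.299.
ω = √0.299 = 0.547 per generation, hence T = 2π/ω ≈ 11.5 generations.

T ≈ 11.5 generations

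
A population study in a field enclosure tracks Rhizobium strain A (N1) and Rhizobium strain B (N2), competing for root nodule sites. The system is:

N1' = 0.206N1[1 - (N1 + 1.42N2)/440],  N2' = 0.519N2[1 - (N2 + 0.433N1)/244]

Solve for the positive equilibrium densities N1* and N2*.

Setting both brackets to zero gives the nullclines N1 + 1.42N2 = 440 and 0.433N1 + N2 = 244.
Substituting N2 = 244 - 0.433N1 into the first: N1(1 - 1.42·0.433) = 440 - 1.42·244.
So N1* = 93.5/0.385 = 243, and then N2* = 244 - 0.433·243 = 139.

N1* ≈ 243, N2* ≈ 139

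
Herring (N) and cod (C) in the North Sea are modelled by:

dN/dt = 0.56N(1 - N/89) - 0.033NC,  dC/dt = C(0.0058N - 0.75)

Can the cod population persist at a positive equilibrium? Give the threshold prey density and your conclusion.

Threshold N = 129; K < 129, so no, the predator goes extinct.

The predator equation gives dC/dt > 0 only when N > 0.75/0.0058 = 129.
Without the predator, N → K = 89. Since 89 < 129, the predator cannot invade.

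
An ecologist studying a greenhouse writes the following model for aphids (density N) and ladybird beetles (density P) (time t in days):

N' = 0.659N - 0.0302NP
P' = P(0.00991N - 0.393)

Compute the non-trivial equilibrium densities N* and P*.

N* ≈ 39.7, P* ≈ 21.8

Set dP/dt = 0 with P > 0: 0.00991N - 0.393 = 0, so N* = 0.393/0.00991 = 39.7.
Set dN/dt = 0 with N > 0: 0.659 - 0.0302P = 0, so P* = 0.659/0.0302 = 21.8.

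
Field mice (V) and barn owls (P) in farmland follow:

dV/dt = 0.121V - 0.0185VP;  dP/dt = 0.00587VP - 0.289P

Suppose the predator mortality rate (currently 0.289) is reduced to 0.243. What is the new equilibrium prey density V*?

At the interior fixed point, setting dP/dt = 0 with P > 0 fixes V* = (predator death rate)/(VP coefficient) — independent of the other coefficients.
With the change, V* = 0.243/0.00587 = 41.4; it falls from 49.2.

V* ≈ 41.4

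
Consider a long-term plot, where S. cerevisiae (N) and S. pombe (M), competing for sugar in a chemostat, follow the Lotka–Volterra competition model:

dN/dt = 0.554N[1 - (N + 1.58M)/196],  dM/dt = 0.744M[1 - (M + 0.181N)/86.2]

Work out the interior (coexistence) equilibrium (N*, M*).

N* ≈ 83.8, M* ≈ 71

Setting both brackets to zero gives the nullclines N + 1.58M = 196 and 0.181N + M = 86.2.
Substituting M = 86.2 - 0.181N into the first: N(1 - 1.58·0.181) = 196 - 1.58·86.2.
So N* = 59.8/0.714 = 83.8, and then M* = 86.2 - 0.181·83.8 = 71.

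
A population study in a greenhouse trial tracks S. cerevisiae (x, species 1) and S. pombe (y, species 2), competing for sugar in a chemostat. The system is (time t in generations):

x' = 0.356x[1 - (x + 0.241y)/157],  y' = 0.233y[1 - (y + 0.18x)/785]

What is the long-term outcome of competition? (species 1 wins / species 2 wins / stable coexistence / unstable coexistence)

Compare the nullcline intercepts: K1/α12 = 157/0.241 = 651 < K2 = 785; K2/α21 = 785/0.18 = 4360 > K1 = 157.
Since the inequalities point opposite ways, species 2 can invade but species 1 cannot.

species 2 excludes species 1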